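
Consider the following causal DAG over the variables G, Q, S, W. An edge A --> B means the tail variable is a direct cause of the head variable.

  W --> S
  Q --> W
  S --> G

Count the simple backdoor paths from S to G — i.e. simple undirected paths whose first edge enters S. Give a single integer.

0

A backdoor path from S to G is any simple undirected path whose first edge points into S (i.e. leaves S via a parent).
Parents of S: {W}.
No simple path from any parent of S reaches G without revisiting S, so there are no backdoor paths.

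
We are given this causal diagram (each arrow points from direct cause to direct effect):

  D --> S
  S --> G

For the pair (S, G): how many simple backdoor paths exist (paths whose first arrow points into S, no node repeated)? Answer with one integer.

A backdoor path from S to G is any simple undirected path whose first edge points into S (i.e. leaves S via a parent).
Parents of S: {D}.
No simple path from any parent of S reaches G without revisiting S, so there are no backdoor paths.

0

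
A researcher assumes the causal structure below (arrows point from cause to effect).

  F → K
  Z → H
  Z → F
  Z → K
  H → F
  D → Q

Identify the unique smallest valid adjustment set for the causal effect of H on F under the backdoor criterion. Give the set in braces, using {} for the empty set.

Variables eligible for adjustment (non-descendants of H, excluding H and F): {D, Q, Z}.
Backdoor paths from H to F:
  P1: H <- Z -> F
  P2: H <- Z -> K <- F
The empty set is not sufficient: P1 (H <- Z -> F) has no collider blocking it and no conditioned non-collider, so it is open.
Try {Z}:
  P1: blocked at fork node Z ∈ conditioning set.
  P2: blocked at fork node Z ∈ conditioning set.
{Z} contains no descendant of H and blocks every backdoor path.
No other singleton works — e.g. {D} leaves P1 open — so {Z} is the unique smallest valid adjustment set.

{Z}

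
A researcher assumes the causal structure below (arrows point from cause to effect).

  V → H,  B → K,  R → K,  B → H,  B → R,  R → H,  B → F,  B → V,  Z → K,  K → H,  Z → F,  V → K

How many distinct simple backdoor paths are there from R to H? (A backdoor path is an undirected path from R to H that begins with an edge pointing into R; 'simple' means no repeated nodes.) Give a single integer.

A backdoor path from R to H is any simple undirected path whose first edge points into R (i.e. leaves R via a parent).
Parents of R: {B}.
Enumerating:
  P1: R <- B -> F <- Z -> K <- V -> H
  P2: R <- B -> F <- Z -> K -> H
  P3: R <- B -> V -> K -> H
  P4: R <- B -> V -> H
  P5: R <- B -> K <- V -> H
  P6: R <- B -> K -> H
  P7: R <- B -> H
That exhausts the simple backdoor paths. Count: 7.

7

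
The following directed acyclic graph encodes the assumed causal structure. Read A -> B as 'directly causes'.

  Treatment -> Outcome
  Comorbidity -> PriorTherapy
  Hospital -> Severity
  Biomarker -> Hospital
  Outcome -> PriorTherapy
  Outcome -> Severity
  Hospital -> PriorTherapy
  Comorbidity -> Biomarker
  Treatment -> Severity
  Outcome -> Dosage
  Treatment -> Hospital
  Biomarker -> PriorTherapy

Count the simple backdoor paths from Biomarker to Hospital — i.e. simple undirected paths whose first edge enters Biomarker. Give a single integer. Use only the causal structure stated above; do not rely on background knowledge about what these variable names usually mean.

5

A backdoor path from Biomarker to Hospital is any simple undirected path whose first edge points into Biomarker (i.e. leaves Biomarker via a parent).
Parents of Biomarker: {Comorbidity}.
Enumerating:
  P1: Biomarker <- Comorbidity -> PriorTherapy <- Outcome <- Treatment -> Hospital
  P2: Biomarker <- Comorbidity -> PriorTherapy <- Outcome <- Treatment -> Severity <- Hospital
  P3: Biomarker <- Comorbidity -> PriorTherapy <- Outcome -> Severity <- Treatment -> Hospital
  P4: Biomarker <- Comorbidity -> PriorTherapy <- Outcome -> Severity <- Hospital
  P5: Biomarker <- Comorbidity -> PriorTherapy <- Hospital
That exhausts the simple backdoor paths. Count: 5.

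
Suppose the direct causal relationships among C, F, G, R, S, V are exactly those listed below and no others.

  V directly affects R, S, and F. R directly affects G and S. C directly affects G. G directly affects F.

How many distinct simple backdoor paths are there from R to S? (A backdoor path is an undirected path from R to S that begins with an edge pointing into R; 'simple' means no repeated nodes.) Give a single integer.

A backdoor path from R to S is any simple undirected path whose first edge points into R (i.e. leaves R via a parent).
Parents of R: {V}.
Enumerating:
  P1: R <- V -> S
That exhausts the simple backdoor paths. Count: 1.

1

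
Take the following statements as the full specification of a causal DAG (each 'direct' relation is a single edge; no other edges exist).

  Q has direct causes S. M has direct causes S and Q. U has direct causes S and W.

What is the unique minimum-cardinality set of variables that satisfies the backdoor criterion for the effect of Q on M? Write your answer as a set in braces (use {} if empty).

Variables eligible for adjustment (non-descendants of Q, excluding Q and M): {S, U, W}.
Backdoor paths from Q to M:
  P1: Q <- S -> M
The empty set is not sufficient: P1 (Q <- S -> M) has no collider blocking it and no conditioned non-collider, so it is open.
Try {S}:
  P1: blocked at fork node S ∈ conditioning set.
{S} contains no descendant of Q and blocks every backdoor path.
No other singleton works — e.g. {W} leaves P1 open — so {S} is the unique smallest valid adjustment set.

{S}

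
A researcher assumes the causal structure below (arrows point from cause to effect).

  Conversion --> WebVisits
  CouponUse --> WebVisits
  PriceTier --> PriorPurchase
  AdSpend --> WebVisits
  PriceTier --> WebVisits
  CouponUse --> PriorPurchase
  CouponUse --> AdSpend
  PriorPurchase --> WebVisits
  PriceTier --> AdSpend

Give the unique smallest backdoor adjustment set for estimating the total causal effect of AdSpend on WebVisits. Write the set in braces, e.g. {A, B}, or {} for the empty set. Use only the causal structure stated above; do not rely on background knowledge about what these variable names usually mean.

Variables eligible for adjustment (non-descendants of AdSpend, excluding AdSpend and WebVisits): {Conversion, CouponUse, PriceTier, PriorPurchase}.
Backdoor paths from AdSpend to WebVisits:
  P1: AdSpend <- CouponUse -> PriorPurchase <- PriceTier -> WebVisits
  P2: AdSpend <- CouponUse -> PriorPurchase -> WebVisits
  P3: AdSpend <- CouponUse -> WebVisits
  P4: AdSpend <- PriceTier -> PriorPurchase <- CouponUse -> WebVisits
  P5: AdSpend <- PriceTier -> PriorPurchase -> WebVisits
  P6: AdSpend <- PriceTier -> WebVisits
The empty set is not sufficient: P2 (AdSpend <- CouponUse -> PriorPurchase -> WebVisits) has no collider blocking it and no conditioned non-collider, so it is open.
Try {CouponUse, PriceTier}:
  P1: blocked at fork node CouponUse ∈ conditioning set.
  P2: blocked at fork node CouponUse ∈ conditioning set.
  P3: blocked at fork node CouponUse ∈ conditioning set.
  P4: blocked at fork node PriceTier ∈ conditioning set.
  P5: blocked at fork node PriceTier ∈ conditioning set.
  P6: blocked at fork node PriceTier ∈ conditioning set.
{CouponUse, PriceTier} contains no descendant of AdSpend and blocks every backdoor path.
Every element of {CouponUse, PriceTier} is needed (dropping CouponUse leaves P2 open; dropping PriceTier leaves P5 open), so no proper subset is valid.
Among all size-2 subsets of the eligible variables, only {CouponUse, PriceTier} blocks every backdoor path, so it is the unique smallest valid adjustment set.

{CouponUse, PriceTier}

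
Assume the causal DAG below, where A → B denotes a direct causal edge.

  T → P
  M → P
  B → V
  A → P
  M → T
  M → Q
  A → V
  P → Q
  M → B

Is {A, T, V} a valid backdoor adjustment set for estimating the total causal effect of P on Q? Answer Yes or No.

No

Backdoor paths from P to Q (paths whose first edge points into P):
  P1: P <- M -> Q
  P2: P <- T <- M -> Q
  P3: P <- A -> V <- B <- M -> Q
Condition 1 (no descendant of P in the set): holds — descendants of P are {Q}; none are in {A, T, V}.
Condition 2 (every backdoor path blocked by {A, T, V}):
  P1: open — no interior node is in the conditioning set.
  P2: blocked at chain node T ∈ conditioning set.
  P3: blocked at fork node A ∈ conditioning set.
{A, T, V} does not satisfy the backdoor criterion.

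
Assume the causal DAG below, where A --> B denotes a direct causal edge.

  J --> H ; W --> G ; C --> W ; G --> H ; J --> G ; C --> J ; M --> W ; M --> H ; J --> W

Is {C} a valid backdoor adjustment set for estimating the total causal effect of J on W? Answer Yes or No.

Backdoor paths from J to W (paths whose first edge points into J):
  P1: J <- C -> W
Condition 1 (no descendant of J in the set): holds — descendants of J are {G, H, W}; none are in {C}.
Condition 2 (every backdoor path blocked by {C}):
  P1: blocked at fork node C ∈ conditioning set.
{C} satisfies the backdoor criterion.

Yes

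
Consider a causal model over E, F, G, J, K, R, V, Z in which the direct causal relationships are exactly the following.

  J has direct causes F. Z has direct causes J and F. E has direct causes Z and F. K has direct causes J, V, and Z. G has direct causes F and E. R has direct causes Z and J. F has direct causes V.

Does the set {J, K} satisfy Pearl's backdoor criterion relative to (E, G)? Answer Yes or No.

Backdoor paths from E to G (paths whose first edge points into E):
  P1: E <- F -> G
  P2: E <- Z <- F -> G
  P3: E <- Z <- J <- F -> G
  P4: E <- Z <- J -> K <- V -> F -> G
  P5: E <- Z -> K <- V -> F -> G
  P6: E <- Z -> K <- J <- F -> G
  P7: E <- Z -> R <- J <- F -> G
  P8: E <- Z -> R <- J -> K <- V -> F -> G
Condition 1 (no descendant of E in the set): holds — descendants of E are {G}; none are in {J, K}.
Condition 2 (every backdoor path blocked by {J, K}):
  P1: open — no interior node is in the conditioning set.
  P2: open — no interior node is in the conditioning set.
  P3: blocked at chain node J ∈ conditioning set.
  P4: blocked at fork node J ∈ conditioning set.
  P5: open — collider(s) K are conditioned on (or have a conditioned descendant) and no non-collider on the path is in the set.
  P6: blocked at chain node J ∈ conditioning set.
  P7: blocked at collider R (neither it nor any descendant is in the conditioning set).
  P8: blocked at collider R (neither it nor any descendant is in the conditioning set).
{J, K} does not satisfy the backdoor criterion.

No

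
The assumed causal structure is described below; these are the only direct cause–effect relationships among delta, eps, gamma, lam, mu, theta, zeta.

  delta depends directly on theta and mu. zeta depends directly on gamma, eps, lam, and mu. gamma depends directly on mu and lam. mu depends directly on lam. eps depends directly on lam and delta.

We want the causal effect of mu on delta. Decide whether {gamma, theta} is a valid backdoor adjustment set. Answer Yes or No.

Backdoor paths from mu to delta (paths whose first edge points into mu):
  P1: mu <- lam -> eps <- delta
  P2: mu <- lam -> gamma -> zeta <- eps <- delta
  P3: mu <- lam -> zeta <- eps <- delta
Condition 1 (no descendant of mu in the set): FAILS — gamma is a descendant of mu.
Condition 2 (every backdoor path blocked by {gamma, theta}):
  P1: blocked at collider eps (neither it nor any descendant is in the conditioning set).
  P2: blocked at chain node gamma ∈ conditioning set.
  P3: blocked at collider zeta (neither it nor any descendant is in the conditioning set).
{gamma, theta} does not satisfy the backdoor criterion.

No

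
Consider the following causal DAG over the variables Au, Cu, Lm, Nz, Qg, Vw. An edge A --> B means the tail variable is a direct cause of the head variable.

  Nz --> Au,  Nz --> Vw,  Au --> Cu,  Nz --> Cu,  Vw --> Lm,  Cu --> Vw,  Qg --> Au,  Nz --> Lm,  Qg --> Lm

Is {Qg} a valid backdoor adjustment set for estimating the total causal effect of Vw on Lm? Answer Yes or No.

No

Backdoor paths from Vw to Lm (paths whose first edge points into Vw):
  P1: Vw <- Nz -> Au <- Qg -> Lm
  P2: Vw <- Nz -> Cu <- Au <- Qg -> Lm
  P3: Vw <- Nz -> Lm
  P4: Vw <- Cu <- Nz -> Au <- Qg -> Lm
  P5: Vw <- Cu <- Nz -> Lm
  P6: Vw <- Cu <- Au <- Qg -> Lm
  P7: Vw <- Cu <- Au <- Nz -> Lm
Condition 1 (no descendant of Vw in the set): holds — descendants of Vw are {Lm}; none are in {Qg}.
Condition 2 (every backdoor path blocked by {Qg}):
  P1: blocked at collider Au (neither it nor any descendant is in the conditioning set).
  P2: blocked at collider Cu (neither it nor any descendant is in the conditioning set).
  P3: open — no interior node is in the conditioning set.
  P4: blocked at collider Au (neither it nor any descendant is in the conditioning set).
  P5: open — no interior node is in the conditioning set.
  P6: blocked at fork node Qg ∈ conditioning set.
  P7: open — no interior node is in the conditioning set.
{Qg} does not satisfy the backdoor criterion.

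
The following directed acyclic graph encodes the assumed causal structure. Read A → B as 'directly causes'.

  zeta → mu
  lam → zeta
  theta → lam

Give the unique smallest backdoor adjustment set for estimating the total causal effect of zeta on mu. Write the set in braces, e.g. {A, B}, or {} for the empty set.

Variables eligible for adjustment (non-descendants of zeta, excluding zeta and mu): {lam, theta}.
Backdoor paths from zeta to mu:
  (none)
With no backdoor paths the empty set already satisfies the criterion, and it is trivially minimal.

{}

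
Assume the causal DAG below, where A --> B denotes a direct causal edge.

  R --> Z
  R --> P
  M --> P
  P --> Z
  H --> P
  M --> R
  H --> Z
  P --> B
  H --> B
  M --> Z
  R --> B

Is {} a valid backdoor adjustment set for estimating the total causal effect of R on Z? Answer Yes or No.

No

Backdoor paths from R to Z (paths whose first edge points into R):
  P1: R <- M -> P <- H -> Z
  P2: R <- M -> P -> Z
  P3: R <- M -> P -> B <- H -> Z
  P4: R <- M -> Z
Condition 1 (no descendant of R in the set): holds — descendants of R are {B, P, Z}; none are in {}.
Condition 2 (every backdoor path blocked by {}):
  P1: blocked at collider P (neither it nor any descendant is in the conditioning set).
  P2: open — no interior node is in the conditioning set.
  P3: blocked at collider B (neither it nor any descendant is in the conditioning set).
  P4: open — no interior node is in the conditioning set.
{} does not satisfy the backdoor criterion.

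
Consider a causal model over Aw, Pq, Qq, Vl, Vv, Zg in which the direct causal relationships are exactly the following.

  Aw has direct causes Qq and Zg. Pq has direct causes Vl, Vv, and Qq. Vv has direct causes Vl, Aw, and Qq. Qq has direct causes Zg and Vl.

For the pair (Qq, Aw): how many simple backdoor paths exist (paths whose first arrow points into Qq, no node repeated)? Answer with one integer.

A backdoor path from Qq to Aw is any simple undirected path whose first edge points into Qq (i.e. leaves Qq via a parent).
Parents of Qq: {Vl, Zg}.
Enumerating:
  P1: Qq <- Zg -> Aw
  P2: Qq <- Vl -> Vv <- Aw
  P3: Qq <- Vl -> Pq <- Vv <- Aw
That exhausts the simple backdoor paths. Count: 3.

3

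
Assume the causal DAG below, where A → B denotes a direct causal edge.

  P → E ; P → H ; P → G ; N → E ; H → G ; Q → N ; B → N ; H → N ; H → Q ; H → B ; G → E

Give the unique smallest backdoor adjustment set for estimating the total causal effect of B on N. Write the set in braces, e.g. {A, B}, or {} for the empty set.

{H}

Variables eligible for adjustment (non-descendants of B, excluding B and N): {G, H, P, Q}.
Backdoor paths from B to N:
  P1: B <- H <- P -> G -> E <- N
  P2: B <- H <- P -> E <- N
  P3: B <- H -> Q -> N
  P4: B <- H -> G <- P -> E <- N
  P5: B <- H -> G -> E <- N
  P6: B <- H -> N
The empty set is not sufficient: P3 (B <- H -> Q -> N) has no collider blocking it and no conditioned non-collider, so it is open.
Try {H}:
  P1: blocked at chain node H ∈ conditioning set.
  P2: blocked at chain node H ∈ conditioning set.
  P3: blocked at fork node H ∈ conditioning set.
  P4: blocked at fork node H ∈ conditioning set.
  P5: blocked at fork node H ∈ conditioning set.
  P6: blocked at fork node H ∈ conditioning set.
{H} contains no descendant of B and blocks every backdoor path.
No other singleton works — e.g. {P} leaves P3 open — so {H} is the unique smallest valid adjustment set.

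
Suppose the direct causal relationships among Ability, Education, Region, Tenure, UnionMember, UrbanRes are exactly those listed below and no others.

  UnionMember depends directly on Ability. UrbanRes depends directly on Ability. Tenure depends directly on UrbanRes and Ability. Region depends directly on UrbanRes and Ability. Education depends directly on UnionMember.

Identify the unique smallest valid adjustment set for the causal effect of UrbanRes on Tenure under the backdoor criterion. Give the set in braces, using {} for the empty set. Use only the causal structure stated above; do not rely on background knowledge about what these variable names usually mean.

{Ability}

Variables eligible for adjustment (non-descendants of UrbanRes, excluding UrbanRes and Tenure): {Ability, Education, UnionMember}.
Backdoor paths from UrbanRes to Tenure:
  P1: UrbanRes <- Ability -> Tenure
The empty set is not sufficient: P1 (UrbanRes <- Ability -> Tenure) has no collider blocking it and no conditioned non-collider, so it is open.
Try {Ability}:
  P1: blocked at fork node Ability ∈ conditioning set.
{Ability} contains no descendant of UrbanRes and blocks every backdoor path.
No other singleton works — e.g. {UnionMember} leaves P1 open — so {Ability} is the unique smallest valid adjustment set.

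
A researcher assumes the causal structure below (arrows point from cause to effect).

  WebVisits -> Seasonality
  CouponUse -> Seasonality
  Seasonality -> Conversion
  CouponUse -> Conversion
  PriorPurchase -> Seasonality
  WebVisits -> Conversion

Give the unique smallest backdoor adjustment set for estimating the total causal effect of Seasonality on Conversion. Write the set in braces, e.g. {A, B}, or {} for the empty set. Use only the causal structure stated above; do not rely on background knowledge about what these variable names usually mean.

{CouponUse, WebVisits}

Variables eligible for adjustment (non-descendants of Seasonality, excluding Seasonality and Conversion): {CouponUse, PriorPurchase, WebVisits}.
Backdoor paths from Seasonality to Conversion:
  P1: Seasonality <- WebVisits -> Conversion
  P2: Seasonality <- CouponUse -> Conversion
The empty set is not sufficient: P1 (Seasonality <- WebVisits -> Conversion) has no collider blocking it and no conditioned non-collider, so it is open.
Try {CouponUse, WebVisits}:
  P1: blocked at fork node WebVisits ∈ conditioning set.
  P2: blocked at fork node CouponUse ∈ conditioning set.
{CouponUse, WebVisits} contains no descendant of Seasonality and blocks every backdoor path.
Every element of {CouponUse, WebVisits} is needed (dropping CouponUse leaves P2 open; dropping WebVisits leaves P1 open), so no proper subset is valid.
Among all size-2 subsets of the eligible variables, only {CouponUse, WebVisits} blocks every backdoor path, so it is the unique smallest valid adjustment set.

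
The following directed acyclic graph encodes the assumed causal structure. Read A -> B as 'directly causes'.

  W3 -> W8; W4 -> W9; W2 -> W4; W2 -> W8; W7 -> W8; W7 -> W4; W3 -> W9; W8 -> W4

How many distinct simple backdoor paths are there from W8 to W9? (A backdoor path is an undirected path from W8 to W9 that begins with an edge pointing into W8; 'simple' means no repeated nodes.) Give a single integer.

3

A backdoor path from W8 to W9 is any simple undirected path whose first edge points into W8 (i.e. leaves W8 via a parent).
Parents of W8: {W2, W3, W7}.
Enumerating:
  P1: W8 <- W2 -> W4 -> W9
  P2: W8 <- W7 -> W4 -> W9
  P3: W8 <- W3 -> W9
That exhausts the simple backdoor paths. Count: 3.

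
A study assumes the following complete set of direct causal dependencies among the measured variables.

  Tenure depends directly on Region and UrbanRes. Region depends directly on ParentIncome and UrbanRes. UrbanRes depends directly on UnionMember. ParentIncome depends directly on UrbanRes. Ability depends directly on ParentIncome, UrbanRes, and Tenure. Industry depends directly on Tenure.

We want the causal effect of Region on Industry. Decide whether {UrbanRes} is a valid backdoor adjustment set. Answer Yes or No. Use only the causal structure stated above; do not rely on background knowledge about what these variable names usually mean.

Backdoor paths from Region to Industry (paths whose first edge points into Region):
  P1: Region <- UrbanRes -> ParentIncome -> Ability <- Tenure -> Industry
  P2: Region <- UrbanRes -> Tenure -> Industry
  P3: Region <- UrbanRes -> Ability <- Tenure -> Industry
  P4: Region <- ParentIncome <- UrbanRes -> Tenure -> Industry
  P5: Region <- ParentIncome <- UrbanRes -> Ability <- Tenure -> Industry
  P6: Region <- ParentIncome -> Ability <- UrbanRes -> Tenure -> Industry
  P7: Region <- ParentIncome -> Ability <- Tenure -> Industry
Condition 1 (no descendant of Region in the set): holds — descendants of Region are {Ability, Industry, Tenure}; none are in {UrbanRes}.
Condition 2 (every backdoor path blocked by {UrbanRes}):
  P1: blocked at fork node UrbanRes ∈ conditioning set.
  P2: blocked at fork node UrbanRes ∈ conditioning set.
  P3: blocked at fork node UrbanRes ∈ conditioning set.
  P4: blocked at fork node UrbanRes ∈ conditioning set.
  P5: blocked at fork node UrbanRes ∈ conditioning set.
  P6: blocked at collider Ability (neither it nor any descendant is in the conditioning set).
  P7: blocked at collider Ability (neither it nor any descendant is in the conditioning set).
{UrbanRes} satisfies the backdoor criterion.

Yes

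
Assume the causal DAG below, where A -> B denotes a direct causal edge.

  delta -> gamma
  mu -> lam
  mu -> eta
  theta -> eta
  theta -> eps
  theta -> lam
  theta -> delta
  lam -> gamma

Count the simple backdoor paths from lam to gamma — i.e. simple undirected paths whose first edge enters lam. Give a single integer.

2

A backdoor path from lam to gamma is any simple undirected path whose first edge points into lam (i.e. leaves lam via a parent).
Parents of lam: {mu, theta}.
Enumerating:
  P1: lam <- mu -> eta <- theta -> delta -> gamma
  P2: lam <- theta -> delta -> gamma
That exhausts the simple backdoor paths. Count: 2.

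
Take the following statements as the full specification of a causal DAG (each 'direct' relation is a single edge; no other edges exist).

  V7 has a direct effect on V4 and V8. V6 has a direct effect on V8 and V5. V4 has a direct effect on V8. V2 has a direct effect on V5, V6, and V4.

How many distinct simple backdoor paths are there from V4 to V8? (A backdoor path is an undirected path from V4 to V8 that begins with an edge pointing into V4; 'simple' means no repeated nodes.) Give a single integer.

3

A backdoor path from V4 to V8 is any simple undirected path whose first edge points into V4 (i.e. leaves V4 via a parent).
Parents of V4: {V2, V7}.
Enumerating:
  P1: V4 <- V2 -> V6 -> V8
  P2: V4 <- V2 -> V5 <- V6 -> V8
  P3: V4 <- V7 -> V8
That exhausts the simple backdoor paths. Count: 3.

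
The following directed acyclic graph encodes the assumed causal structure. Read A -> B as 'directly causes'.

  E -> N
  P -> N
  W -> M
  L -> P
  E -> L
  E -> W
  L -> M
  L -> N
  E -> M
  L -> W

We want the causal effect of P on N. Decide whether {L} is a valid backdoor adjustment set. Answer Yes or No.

Backdoor paths from P to N (paths whose first edge points into P):
  P1: P <- L <- E -> N
  P2: P <- L -> W <- E -> N
  P3: P <- L -> W -> M <- E -> N
  P4: P <- L -> N
  P5: P <- L -> M <- E -> N
  P6: P <- L -> M <- W <- E -> N
Condition 1 (no descendant of P in the set): holds — descendants of P are {N}; none are in {L}.
Condition 2 (every backdoor path blocked by {L}):
  P1: blocked at chain node L ∈ conditioning set.
  P2: blocked at fork node L ∈ conditioning set.
  P3: blocked at fork node L ∈ conditioning set.
  P4: blocked at fork node L ∈ conditioning set.
  P5: blocked at fork node L ∈ conditioning set.
  P6: blocked at fork node L ∈ conditioning set.
{L} satisfies the backdoor criterion.

Yes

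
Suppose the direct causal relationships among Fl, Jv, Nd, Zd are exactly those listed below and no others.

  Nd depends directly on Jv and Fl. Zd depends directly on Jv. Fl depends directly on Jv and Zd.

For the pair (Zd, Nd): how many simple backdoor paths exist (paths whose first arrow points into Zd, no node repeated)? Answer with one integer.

A backdoor path from Zd to Nd is any simple undirected path whose first edge points into Zd (i.e. leaves Zd via a parent).
Parents of Zd: {Jv}.
Enumerating:
  P1: Zd <- Jv -> Fl -> Nd
  P2: Zd <- Jv -> Nd
That exhausts the simple backdoor paths. Count: 2.

2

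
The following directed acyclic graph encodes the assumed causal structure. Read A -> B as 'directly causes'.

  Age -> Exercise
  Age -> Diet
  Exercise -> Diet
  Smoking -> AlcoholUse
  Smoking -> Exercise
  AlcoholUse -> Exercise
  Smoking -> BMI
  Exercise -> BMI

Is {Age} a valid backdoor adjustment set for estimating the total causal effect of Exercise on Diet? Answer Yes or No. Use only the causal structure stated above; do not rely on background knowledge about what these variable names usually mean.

Backdoor paths from Exercise to Diet (paths whose first edge points into Exercise):
  P1: Exercise <- Age -> Diet
Condition 1 (no descendant of Exercise in the set): holds — descendants of Exercise are {BMI, Diet}; none are in {Age}.
Condition 2 (every backdoor path blocked by {Age}):
  P1: blocked at fork node Age ∈ conditioning set.
{Age} satisfies the backdoor criterion.

Yes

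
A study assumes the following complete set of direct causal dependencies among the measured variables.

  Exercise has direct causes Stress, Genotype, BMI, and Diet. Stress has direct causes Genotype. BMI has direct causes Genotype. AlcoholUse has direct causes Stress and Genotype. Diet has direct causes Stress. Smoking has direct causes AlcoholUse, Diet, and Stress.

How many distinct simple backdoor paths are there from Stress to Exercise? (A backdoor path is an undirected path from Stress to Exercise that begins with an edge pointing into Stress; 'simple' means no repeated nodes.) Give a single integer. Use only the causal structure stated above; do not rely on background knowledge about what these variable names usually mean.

3

A backdoor path from Stress to Exercise is any simple undirected path whose first edge points into Stress (i.e. leaves Stress via a parent).
Parents of Stress: {Genotype}.
Enumerating:
  P1: Stress <- Genotype -> AlcoholUse -> Smoking <- Diet -> Exercise
  P2: Stress <- Genotype -> BMI -> Exercise
  P3: Stress <- Genotype -> Exercise
That exhausts the simple backdoor paths. Count: 3.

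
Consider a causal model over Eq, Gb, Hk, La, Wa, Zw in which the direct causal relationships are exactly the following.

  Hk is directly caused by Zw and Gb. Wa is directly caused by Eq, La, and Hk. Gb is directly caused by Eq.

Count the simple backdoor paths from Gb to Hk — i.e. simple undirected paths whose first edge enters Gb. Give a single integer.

A backdoor path from Gb to Hk is any simple undirected path whose first edge points into Gb (i.e. leaves Gb via a parent).
Parents of Gb: {Eq}.
Enumerating:
  P1: Gb <- Eq -> Wa <- Hk
That exhausts the simple backdoor paths. Count: 1.

1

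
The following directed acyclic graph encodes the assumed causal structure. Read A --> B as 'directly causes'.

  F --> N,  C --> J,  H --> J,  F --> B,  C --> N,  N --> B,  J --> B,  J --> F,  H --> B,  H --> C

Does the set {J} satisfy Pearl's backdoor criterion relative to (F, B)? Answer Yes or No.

Yes

Backdoor paths from F to B (paths whose first edge points into F):
  P1: F <- J <- H -> C -> N -> B
  P2: F <- J <- H -> B
  P3: F <- J <- C <- H -> B
  P4: F <- J <- C -> N -> B
  P5: F <- J -> B
Condition 1 (no descendant of F in the set): holds — descendants of F are {B, N}; none are in {J}.
Condition 2 (every backdoor path blocked by {J}):
  P1: blocked at chain node J ∈ conditioning set.
  P2: blocked at chain node J ∈ conditioning set.
  P3: blocked at chain node J ∈ conditioning set.
  P4: blocked at chain node J ∈ conditioning set.
  P5: blocked at fork node J ∈ conditioning set.
{J} satisfies the backdoor criterion.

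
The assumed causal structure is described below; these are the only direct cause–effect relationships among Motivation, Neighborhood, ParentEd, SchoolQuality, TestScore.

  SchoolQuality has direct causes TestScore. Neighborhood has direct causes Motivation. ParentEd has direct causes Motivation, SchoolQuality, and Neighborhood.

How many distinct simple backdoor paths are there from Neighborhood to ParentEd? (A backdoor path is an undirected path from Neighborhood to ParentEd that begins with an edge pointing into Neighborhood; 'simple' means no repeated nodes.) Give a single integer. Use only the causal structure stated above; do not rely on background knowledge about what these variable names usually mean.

1

A backdoor path from Neighborhood to ParentEd is any simple undirected path whose first edge points into Neighborhood (i.e. leaves Neighborhood via a parent).
Parents of Neighborhood: {Motivation}.
Enumerating:
  P1: Neighborhood <- Motivation -> ParentEd
That exhausts the simple backdoor paths. Count: 1.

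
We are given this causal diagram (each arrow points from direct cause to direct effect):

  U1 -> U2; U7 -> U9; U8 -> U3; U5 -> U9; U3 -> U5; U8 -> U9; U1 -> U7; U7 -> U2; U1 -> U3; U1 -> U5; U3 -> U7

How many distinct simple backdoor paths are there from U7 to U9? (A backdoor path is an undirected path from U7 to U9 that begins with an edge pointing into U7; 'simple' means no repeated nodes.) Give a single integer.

A backdoor path from U7 to U9 is any simple undirected path whose first edge points into U7 (i.e. leaves U7 via a parent).
Parents of U7: {U1, U3}.
Enumerating:
  P1: U7 <- U1 -> U3 <- U8 -> U9
  P2: U7 <- U1 -> U3 -> U5 -> U9
  P3: U7 <- U1 -> U5 <- U3 <- U8 -> U9
  P4: U7 <- U1 -> U5 -> U9
  P5: U7 <- U3 <- U1 -> U5 -> U9
  P6: U7 <- U3 <- U8 -> U9
  P7: U7 <- U3 -> U5 -> U9
That exhausts the simple backdoor paths. Count: 7.

7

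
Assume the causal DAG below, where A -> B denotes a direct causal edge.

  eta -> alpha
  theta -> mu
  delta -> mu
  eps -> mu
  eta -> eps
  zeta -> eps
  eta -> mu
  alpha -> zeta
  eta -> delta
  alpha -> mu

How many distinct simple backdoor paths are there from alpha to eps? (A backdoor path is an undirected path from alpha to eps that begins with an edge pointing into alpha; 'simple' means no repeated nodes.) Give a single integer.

3

A backdoor path from alpha to eps is any simple undirected path whose first edge points into alpha (i.e. leaves alpha via a parent).
Parents of alpha: {eta}.
Enumerating:
  P1: alpha <- eta -> eps
  P2: alpha <- eta -> delta -> mu <- eps
  P3: alpha <- eta -> mu <- eps
That exhausts the simple backdoor paths. Count: 3.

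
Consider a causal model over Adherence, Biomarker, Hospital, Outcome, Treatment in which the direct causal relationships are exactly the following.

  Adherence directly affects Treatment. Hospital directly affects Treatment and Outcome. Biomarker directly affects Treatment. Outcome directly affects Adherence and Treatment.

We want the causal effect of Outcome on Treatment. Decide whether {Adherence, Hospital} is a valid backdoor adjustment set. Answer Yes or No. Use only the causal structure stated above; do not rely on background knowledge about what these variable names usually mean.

Backdoor paths from Outcome to Treatment (paths whose first edge points into Outcome):
  P1: Outcome <- Hospital -> Treatment
Condition 1 (no descendant of Outcome in the set): FAILS — Adherence is a descendant of Outcome.
Condition 2 (every backdoor path blocked by {Adherence, Hospital}):
  P1: blocked at fork node Hospital ∈ conditioning set.
{Adherence, Hospital} does not satisfy the backdoor criterion.

No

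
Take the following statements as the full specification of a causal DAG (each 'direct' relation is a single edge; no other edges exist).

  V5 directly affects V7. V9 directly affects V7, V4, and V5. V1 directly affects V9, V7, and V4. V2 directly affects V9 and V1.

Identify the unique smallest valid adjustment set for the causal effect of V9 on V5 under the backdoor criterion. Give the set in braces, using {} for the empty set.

Variables eligible for adjustment (non-descendants of V9, excluding V9 and V5): {V1, V2}.
Backdoor paths from V9 to V5:
  P1: V9 <- V2 -> V1 -> V7 <- V5
  P2: V9 <- V1 -> V7 <- V5
Each backdoor path contains an unconditioned collider, so every path is already blocked with the empty conditioning set:
  P1: blocked at collider V7 (neither it nor any descendant is in the conditioning set).
  P2: blocked at collider V7 (neither it nor any descendant is in the conditioning set).
The empty set is therefore the unique smallest valid set.

{}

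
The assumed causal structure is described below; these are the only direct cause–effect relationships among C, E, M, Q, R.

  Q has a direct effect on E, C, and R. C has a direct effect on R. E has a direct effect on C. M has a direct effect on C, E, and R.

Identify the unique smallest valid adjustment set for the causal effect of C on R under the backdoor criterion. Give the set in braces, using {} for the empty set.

Variables eligible for adjustment (non-descendants of C, excluding C and R): {E, M, Q}.
Backdoor paths from C to R:
  P1: C <- M -> E <- Q -> R
  P2: C <- M -> R
  P3: C <- Q -> E <- M -> R
  P4: C <- Q -> R
  P5: C <- E <- M -> R
  P6: C <- E <- Q -> R
The empty set is not sufficient: P2 (C <- M -> R) has no collider blocking it and no conditioned non-collider, so it is open.
Try {M, Q}:
  P1: blocked at fork node M ∈ conditioning set.
  P2: blocked at fork node M ∈ conditioning set.
  P3: blocked at fork node Q ∈ conditioning set.
  P4: blocked at fork node Q ∈ conditioning set.
  P5: blocked at fork node M ∈ conditioning set.
  P6: blocked at fork node Q ∈ conditioning set.
{M, Q} contains no descendant of C and blocks every backdoor path.
Every element of {M, Q} is needed (dropping M leaves P2 open; dropping Q leaves P4 open), so no proper subset is valid.
Among all size-2 subsets of the eligible variables, only {M, Q} blocks every backdoor path, so it is the unique smallest valid adjustment set.

{M, Q}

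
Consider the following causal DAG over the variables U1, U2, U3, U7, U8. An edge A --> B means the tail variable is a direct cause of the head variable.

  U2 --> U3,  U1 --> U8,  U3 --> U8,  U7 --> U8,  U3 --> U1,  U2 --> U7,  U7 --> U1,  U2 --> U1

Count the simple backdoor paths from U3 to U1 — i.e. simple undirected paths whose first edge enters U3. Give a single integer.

A backdoor path from U3 to U1 is any simple undirected path whose first edge points into U3 (i.e. leaves U3 via a parent).
Parents of U3: {U2}.
Enumerating:
  P1: U3 <- U2 -> U7 -> U1
  P2: U3 <- U2 -> U7 -> U8 <- U1
  P3: U3 <- U2 -> U1
That exhausts the simple backdoor paths. Count: 3.

3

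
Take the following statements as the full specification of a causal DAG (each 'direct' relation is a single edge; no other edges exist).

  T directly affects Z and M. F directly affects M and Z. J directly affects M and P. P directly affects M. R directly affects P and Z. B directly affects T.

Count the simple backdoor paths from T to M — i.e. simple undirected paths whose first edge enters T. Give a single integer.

A backdoor path from T to M is any simple undirected path whose first edge points into T (i.e. leaves T via a parent).
Parents of T: {B}.
No simple path from any parent of T reaches M without revisiting T, so there are no backdoor paths.

0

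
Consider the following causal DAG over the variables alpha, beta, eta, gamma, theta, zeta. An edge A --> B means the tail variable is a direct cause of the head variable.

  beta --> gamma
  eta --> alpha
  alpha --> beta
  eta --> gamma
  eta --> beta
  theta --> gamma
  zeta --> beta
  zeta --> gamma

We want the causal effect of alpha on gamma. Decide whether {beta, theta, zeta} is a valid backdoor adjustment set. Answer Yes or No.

Backdoor paths from alpha to gamma (paths whose first edge points into alpha):
  P1: alpha <- eta -> beta <- zeta -> gamma
  P2: alpha <- eta -> beta -> gamma
  P3: alpha <- eta -> gamma
Condition 1 (no descendant of alpha in the set): FAILS — beta is a descendant of alpha.
Condition 2 (every backdoor path blocked by {beta, theta, zeta}):
  P1: blocked at fork node zeta ∈ conditioning set.
  P2: blocked at chain node beta ∈ conditioning set.
  P3: open — no interior node is in the conditioning set.
{beta, theta, zeta} does not satisfy the backdoor criterion.

No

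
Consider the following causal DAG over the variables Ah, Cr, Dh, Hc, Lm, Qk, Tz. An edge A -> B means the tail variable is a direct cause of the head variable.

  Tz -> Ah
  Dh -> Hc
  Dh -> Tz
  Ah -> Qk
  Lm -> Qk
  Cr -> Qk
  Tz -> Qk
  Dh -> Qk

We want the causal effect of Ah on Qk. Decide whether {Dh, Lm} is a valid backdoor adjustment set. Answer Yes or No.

No

Backdoor paths from Ah to Qk (paths whose first edge points into Ah):
  P1: Ah <- Tz <- Dh -> Qk
  P2: Ah <- Tz -> Qk
Condition 1 (no descendant of Ah in the set): holds — descendants of Ah are {Qk}; none are in {Dh, Lm}.
Condition 2 (every backdoor path blocked by {Dh, Lm}):
  P1: blocked at fork node Dh ∈ conditioning set.
  P2: open — no interior node is in the conditioning set.
{Dh, Lm} does not satisfy the backdoor criterion.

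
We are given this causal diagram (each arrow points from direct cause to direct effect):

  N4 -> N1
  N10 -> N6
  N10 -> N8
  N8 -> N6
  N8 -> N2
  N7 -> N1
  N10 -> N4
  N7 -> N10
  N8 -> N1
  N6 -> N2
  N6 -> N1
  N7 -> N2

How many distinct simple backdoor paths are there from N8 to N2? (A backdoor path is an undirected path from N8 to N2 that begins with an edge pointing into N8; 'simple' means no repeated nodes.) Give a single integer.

6

A backdoor path from N8 to N2 is any simple undirected path whose first edge points into N8 (i.e. leaves N8 via a parent).
Parents of N8: {N10}.
Enumerating:
  P1: N8 <- N10 <- N7 -> N2
  P2: N8 <- N10 <- N7 -> N1 <- N6 -> N2
  P3: N8 <- N10 -> N4 -> N1 <- N7 -> N2
  P4: N8 <- N10 -> N4 -> N1 <- N6 -> N2
  P5: N8 <- N10 -> N6 -> N2
  P6: N8 <- N10 -> N6 -> N1 <- N7 -> N2
That exhausts the simple backdoor paths. Count: 6.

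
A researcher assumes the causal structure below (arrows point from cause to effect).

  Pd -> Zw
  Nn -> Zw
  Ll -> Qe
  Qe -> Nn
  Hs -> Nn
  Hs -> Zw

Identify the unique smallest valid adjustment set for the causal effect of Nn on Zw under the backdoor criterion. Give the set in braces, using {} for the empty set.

Variables eligible for adjustment (non-descendants of Nn, excluding Nn and Zw): {Hs, Ll, Pd, Qe}.
Backdoor paths from Nn to Zw:
  P1: Nn <- Hs -> Zw
The empty set is not sufficient: P1 (Nn <- Hs -> Zw) has no collider blocking it and no conditioned non-collider, so it is open.
Try {Hs}:
  P1: blocked at fork node Hs ∈ conditioning set.
{Hs} contains no descendant of Nn and blocks every backdoor path.
No other singleton works — e.g. {Ll} leaves P1 open — so {Hs} is the unique smallest valid adjustment set.

{Hs}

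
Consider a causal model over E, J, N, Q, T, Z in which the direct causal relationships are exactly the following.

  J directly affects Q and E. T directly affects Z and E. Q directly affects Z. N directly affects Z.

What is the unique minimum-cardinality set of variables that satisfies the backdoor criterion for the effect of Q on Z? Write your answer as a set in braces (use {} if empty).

{}

Variables eligible for adjustment (non-descendants of Q, excluding Q and Z): {E, J, N, T}.
Backdoor paths from Q to Z:
  P1: Q <- J -> E <- T -> Z
Each backdoor path contains an unconditioned collider, so every path is already blocked with the empty conditioning set:
  P1: blocked at collider E (neither it nor any descendant is in the conditioning set).
The empty set is therefore the unique smallest valid set.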